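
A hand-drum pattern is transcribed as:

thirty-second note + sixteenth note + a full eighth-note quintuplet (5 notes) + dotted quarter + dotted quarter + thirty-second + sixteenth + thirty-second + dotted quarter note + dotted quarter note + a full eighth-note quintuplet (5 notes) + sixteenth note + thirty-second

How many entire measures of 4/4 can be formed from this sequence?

2

One bar of 4/4 = 32 thirty-second notes.
Convert each value to thirty-second notes: thirty-second note = 1; sixteenth note = 2; a full eighth-note quintuplet (5 notes) (five quintuplet eighths span one half) = 16; dotted quarter = 12; dotted quarter = 12; thirty-second = 1; sixteenth = 2; thirty-second = 1; dotted quarter note = 12; dotted quarter note = 12; a full eighth-note quintuplet (5 notes) (five quintuplet eighths span one half) = 16; sixteenth note = 2; thirty-second = 1.
Total: 1 + 2 + 16 + 12 + 12 + 1 + 2 + 1 + 12 + 12 + 16 + 2 + 1 = 90.
90 ÷ 32 = 2 complete bars with 26 left over.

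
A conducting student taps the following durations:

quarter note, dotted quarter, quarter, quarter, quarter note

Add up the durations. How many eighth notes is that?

Express everything in eighth notes: quarter note = 2; dotted quarter = 3; quarter = 2; quarter = 2; quarter note = 2.
Total: 2 + 3 + 2 + 2 + 2 = 11 eighth notes.

11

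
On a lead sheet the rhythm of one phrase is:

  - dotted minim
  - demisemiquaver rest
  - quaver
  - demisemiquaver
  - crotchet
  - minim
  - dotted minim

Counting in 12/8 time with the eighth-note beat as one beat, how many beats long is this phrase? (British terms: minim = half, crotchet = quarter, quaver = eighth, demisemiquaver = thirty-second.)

One eighth-note beat = 4 thirty-second notes.
Each duration in thirty-second notes: dotted minim = 24; demisemiquaver rest = 1; quaver = 4; demisemiquaver = 1; crotchet = 8; minim = 16; dotted minim = 24.
Total: 24 + 1 + 4 + 1 + 8 + 16 + 24 = 78.
78 ÷ 4 = 19.5 beats.

19.5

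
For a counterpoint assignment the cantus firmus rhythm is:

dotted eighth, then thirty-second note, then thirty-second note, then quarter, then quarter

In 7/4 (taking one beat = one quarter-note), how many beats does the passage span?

One quarter-note beat = 8 thirty-second notes.
Each duration in thirty-second notes: dotted eighth = 6; thirty-second note = 1; thirty-second note = 1; quarter = 8; quarter = 8.
Sum: 6 + 1 + 1 + 8 + 8 = 24.
24 ÷ 8 = 3 beats.

3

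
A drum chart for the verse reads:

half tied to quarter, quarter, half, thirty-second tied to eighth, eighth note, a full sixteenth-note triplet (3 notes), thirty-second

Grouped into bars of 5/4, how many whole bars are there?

One bar of 5/4 = 40 thirty-second notes.
Convert each value to thirty-second notes: half tied to quarter (half + quarter) = 24; quarter = 8; half = 16; thirty-second tied to eighth (thirty-second + eighth) = 5; eighth note = 4; a full sixteenth-note triplet (3 notes) (three triplet sixteenths span one eighth) = 4; thirty-second = 1.
Altogether 24 + 8 + 16 + 5 + 4 + 4 + 1 = 62.
62 ÷ 40 = 1 complete bar with 22 left over.

1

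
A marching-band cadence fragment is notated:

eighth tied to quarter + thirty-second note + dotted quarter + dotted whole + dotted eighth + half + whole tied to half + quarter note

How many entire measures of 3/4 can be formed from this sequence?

6

One bar of 3/4 = 24 thirty-second notes.
Working in thirty-second notes: eighth tied to quarter (eighth + quarter) = 12; thirty-second note = 1; dotted quarter = 12; dotted whole = 48; dotted eighth = 6; half = 16; whole tied to half (whole + half) = 48; quarter note = 8.
Altogether 12 + 1 + 12 + 48 + 6 + 16 + 48 + 8 = 151.
151 ÷ 24 = 6 complete bars with 7 left over.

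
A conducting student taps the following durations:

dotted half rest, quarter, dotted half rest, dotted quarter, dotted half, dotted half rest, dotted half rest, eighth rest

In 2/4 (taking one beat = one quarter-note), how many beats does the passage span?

One quarter-note beat = 2 eighth notes.
Convert each value to eighth notes: dotted half rest = 6; quarter = 2; dotted half rest = 6; dotted quarter = 3; dotted half = 6; dotted half rest = 6; dotted half rest = 6; eighth rest = 1.
Total: 6 + 2 + 6 + 3 + 6 + 6 + 6 + 1 = 36.
36 ÷ 2 = 18 beats.

18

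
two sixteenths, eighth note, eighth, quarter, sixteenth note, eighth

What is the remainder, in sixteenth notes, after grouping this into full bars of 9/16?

One bar of 9/16 = 9 sixteenth notes.
Each duration in sixteenth notes: sixteenth = 1; sixteenth = 1; eighth note = 2; eighth = 2; quarter = 4; sixteenth note = 1; eighth = 2.
Adding: 1 + 1 + 2 + 2 + 4 + 1 + 2 = 13.
13 ÷ 9 = 1 complete bar with 4 sixteenth notes remaining.

4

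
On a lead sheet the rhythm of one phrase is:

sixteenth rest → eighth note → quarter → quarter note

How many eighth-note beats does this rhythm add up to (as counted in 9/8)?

5.5

One eighth-note beat = 2 sixteenth notes.
In sixteenth notes: sixteenth rest = 1; eighth note = 2; quarter = 4; quarter note = 4.
Sum: 1 + 2 + 4 + 4 = 11.
11 ÷ 2 = 5.5 beats.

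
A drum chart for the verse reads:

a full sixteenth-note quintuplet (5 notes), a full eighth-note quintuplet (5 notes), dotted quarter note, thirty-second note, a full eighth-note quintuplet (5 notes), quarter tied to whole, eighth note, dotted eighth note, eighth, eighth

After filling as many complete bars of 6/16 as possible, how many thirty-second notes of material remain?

One bar of 6/16 = 12 thirty-second notes.
In thirty-second notes: a full sixteenth-note quintuplet (5 notes) (five quintuplet sixteenths span one quarter) = 8; a full eighth-note quintuplet (5 notes) (five quintuplet eighths span one half) = 16; dotted quarter note = 12; thirty-second note = 1; a full eighth-note quintuplet (5 notes) (five quintuplet eighths span one half) = 16; quarter tied to whole (quarter + whole) = 40; eighth note = 4; dotted eighth note = 6; eighth = 4; eighth = 4.
Total: 8 + 16 + 12 + 1 + 16 + 40 + 4 + 6 + 4 + 4 = 111.
111 ÷ 12 = 9 complete bars with 3 thirty-second notes remaining.

3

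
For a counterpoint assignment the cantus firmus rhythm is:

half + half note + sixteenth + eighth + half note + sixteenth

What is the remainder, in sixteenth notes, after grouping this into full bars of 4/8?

4

One bar of 4/8 = 8 sixteenth notes.
Convert each value to sixteenth notes: half = 8; half note = 8; sixteenth = 1; eighth = 2; half note = 8; sixteenth = 1.
Adding: 8 + 8 + 1 + 2 + 8 + 1 = 28.
28 ÷ 8 = 3 complete bars with 4 sixteenth notes remaining.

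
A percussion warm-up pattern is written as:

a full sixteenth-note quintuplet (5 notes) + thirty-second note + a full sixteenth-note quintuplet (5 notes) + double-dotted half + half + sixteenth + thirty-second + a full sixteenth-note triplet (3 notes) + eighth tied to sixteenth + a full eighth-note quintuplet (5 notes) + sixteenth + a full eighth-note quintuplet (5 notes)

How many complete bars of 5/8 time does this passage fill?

5

One bar of 5/8 = 20 thirty-second notes.
Working in thirty-second notes: a full sixteenth-note quintuplet (5 notes) (five quintuplet sixteenths span one quarter) = 8; thirty-second note = 1; a full sixteenth-note quintuplet (5 notes) (five quintuplet sixteenths span one quarter) = 8; double-dotted half = 28; half = 16; sixteenth = 2; thirty-second = 1; a full sixteenth-note triplet (3 notes) (three triplet sixteenths span one eighth) = 4; eighth tied to sixteenth (eighth + sixteenth) = 6; a full eighth-note quintuplet (5 notes) (five quintuplet eighths span one half) = 16; sixteenth = 2; a full eighth-note quintuplet (5 notes) (five quintuplet eighths span one half) = 16.
Total: 8 + 1 + 8 + 28 + 16 + 2 + 1 + 4 + 6 + 16 + 2 + 16 = 108.
108 ÷ 20 = 5 complete bars with 8 left over.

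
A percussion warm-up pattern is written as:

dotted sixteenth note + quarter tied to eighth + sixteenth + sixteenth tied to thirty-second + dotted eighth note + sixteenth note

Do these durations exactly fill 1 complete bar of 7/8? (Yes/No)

Yes

One bar of 7/8 = 28 thirty-second notes.
Express everything in thirty-second notes: dotted sixteenth note = 3; quarter tied to eighth (quarter + eighth) = 12; sixteenth = 2; sixteenth tied to thirty-second (sixteenth + thirty-second) = 3; dotted eighth note = 6; sixteenth note = 2.
Altogether 3 + 12 + 2 + 3 + 6 + 2 = 28.
28 equals 28, so the answer is Yes.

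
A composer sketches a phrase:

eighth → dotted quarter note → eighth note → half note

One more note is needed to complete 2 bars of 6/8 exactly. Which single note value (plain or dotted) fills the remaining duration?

dotted quarter note

2 bars of 6/8 = 12 eighth notes.
Working in eighth notes: eighth = 1; dotted quarter note = 3; eighth note = 1; half note = 4.
Total: 1 + 3 + 1 + 4 = 9.
Remaining: 12 − 9 = 3 eighth notes, which is a dotted quarter note.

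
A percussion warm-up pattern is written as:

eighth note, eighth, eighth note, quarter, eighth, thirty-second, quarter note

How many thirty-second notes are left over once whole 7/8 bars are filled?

5

One bar of 7/8 = 28 thirty-second notes.
Express everything in thirty-second notes: eighth note = 4; eighth = 4; eighth note = 4; quarter = 8; eighth = 4; thirty-second = 1; quarter note = 8.
Altogether 4 + 4 + 4 + 8 + 4 + 1 + 8 = 33.
33 ÷ 28 = 1 complete bar with 5 thirty-second notes remaining.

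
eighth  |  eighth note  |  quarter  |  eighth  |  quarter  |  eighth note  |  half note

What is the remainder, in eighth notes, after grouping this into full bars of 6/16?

One bar of 6/16 = 3 eighth notes.
Convert each value to eighth notes: eighth = 1; eighth note = 1; quarter = 2; eighth = 1; quarter = 2; eighth note = 1; half note = 4.
Adding: 1 + 1 + 2 + 1 + 2 + 1 + 4 = 12.
12 ÷ 3 = 4 complete bars with 0 eighth notes remaining.

0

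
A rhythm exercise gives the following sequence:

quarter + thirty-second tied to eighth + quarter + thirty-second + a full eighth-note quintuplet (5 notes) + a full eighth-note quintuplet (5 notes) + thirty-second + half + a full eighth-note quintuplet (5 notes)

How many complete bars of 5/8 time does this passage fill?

4

One bar of 5/8 = 20 thirty-second notes.
Each duration in thirty-second notes: quarter = 8; thirty-second tied to eighth (thirty-second + eighth) = 5; quarter = 8; thirty-second = 1; a full eighth-note quintuplet (5 notes) (five quintuplet eighths span one half) = 16; a full eighth-note quintuplet (5 notes) (five quintuplet eighths span one half) = 16; thirty-second = 1; half = 16; a full eighth-note quintuplet (5 notes) (five quintuplet eighths span one half) = 16.
Sum: 8 + 5 + 8 + 1 + 16 + 16 + 1 + 16 + 16 = 87.
87 ÷ 20 = 4 complete bars with 7 left over.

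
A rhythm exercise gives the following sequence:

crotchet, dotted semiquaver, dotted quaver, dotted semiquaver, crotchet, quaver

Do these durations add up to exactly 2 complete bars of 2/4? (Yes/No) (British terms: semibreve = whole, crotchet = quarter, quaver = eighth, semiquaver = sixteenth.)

One bar of 2/4 = 16 thirty-second notes, so 2 bars = 32.
Working in thirty-second notes: crotchet = 8; dotted semiquaver = 3; dotted quaver = 6; dotted semiquaver = 3; crotchet = 8; quaver = 4.
Sum: 8 + 3 + 6 + 3 + 8 + 4 = 32.
32 equals 32, so the answer is Yes.

Yes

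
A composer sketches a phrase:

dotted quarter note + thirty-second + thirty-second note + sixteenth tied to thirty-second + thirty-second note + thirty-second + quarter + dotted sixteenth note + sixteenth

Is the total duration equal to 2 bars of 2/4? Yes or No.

Yes

One bar of 2/4 = 16 thirty-second notes, so 2 bars = 32.
Working in thirty-second notes: dotted quarter note = 12; thirty-second = 1; thirty-second note = 1; sixteenth tied to thirty-second (sixteenth + thirty-second) = 3; thirty-second note = 1; thirty-second = 1; quarter = 8; dotted sixteenth note = 3; sixteenth = 2.
Sum: 12 + 1 + 1 + 3 + 1 + 1 + 8 + 3 + 2 = 32.
32 equals 32, so the answer is Yes.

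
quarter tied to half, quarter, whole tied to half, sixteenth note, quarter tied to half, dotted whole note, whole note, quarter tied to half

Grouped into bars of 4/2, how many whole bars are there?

3

One bar of 4/2 = 32 sixteenth notes.
In sixteenth notes: quarter tied to half (quarter + half) = 12; quarter = 4; whole tied to half (whole + half) = 24; sixteenth note = 1; quarter tied to half (quarter + half) = 12; dotted whole note = 24; whole note = 16; quarter tied to half (quarter + half) = 12.
Adding: 12 + 4 + 24 + 1 + 12 + 24 + 16 + 12 = 105.
105 ÷ 32 = 3 complete bars with 9 left over.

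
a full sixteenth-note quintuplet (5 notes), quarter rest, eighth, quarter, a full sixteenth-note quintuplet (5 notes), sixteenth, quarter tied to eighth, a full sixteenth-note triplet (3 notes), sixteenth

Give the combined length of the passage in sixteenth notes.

28

In sixteenth notes: a full sixteenth-note quintuplet (5 notes) (five quintuplet sixteenths span one quarter) = 4; quarter rest = 4; eighth = 2; quarter = 4; a full sixteenth-note quintuplet (5 notes) (five quintuplet sixteenths span one quarter) = 4; sixteenth = 1; quarter tied to eighth (quarter + eighth) = 6; a full sixteenth-note triplet (3 notes) (three triplet sixteenths span one eighth) = 2; sixteenth = 1.
Adding: 4 + 4 + 2 + 4 + 4 + 1 + 6 + 2 + 1 = 28 sixteenth notes.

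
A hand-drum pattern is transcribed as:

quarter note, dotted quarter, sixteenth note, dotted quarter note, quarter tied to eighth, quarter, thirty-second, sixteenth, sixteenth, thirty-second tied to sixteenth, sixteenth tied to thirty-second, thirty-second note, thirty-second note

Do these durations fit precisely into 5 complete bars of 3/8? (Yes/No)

One bar of 3/8 = 12 thirty-second notes, so 5 bars = 60.
Express everything in thirty-second notes: quarter note = 8; dotted quarter = 12; sixteenth note = 2; dotted quarter note = 12; quarter tied to eighth (quarter + eighth) = 12; quarter = 8; thirty-second = 1; sixteenth = 2; sixteenth = 2; thirty-second tied to sixteenth (thirty-second + sixteenth) = 3; sixteenth tied to thirty-second (sixteenth + thirty-second) = 3; thirty-second note = 1; thirty-second note = 1.
Altogether 8 + 12 + 2 + 12 + 12 + 8 + 1 + 2 + 2 + 3 + 3 + 1 + 1 = 67.
67 exceeds 60, so the answer is No.

No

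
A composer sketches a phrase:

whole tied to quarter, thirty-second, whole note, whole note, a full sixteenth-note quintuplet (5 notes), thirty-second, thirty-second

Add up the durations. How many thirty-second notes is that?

115

In thirty-second notes: whole tied to quarter (whole + quarter) = 40; thirty-second = 1; whole note = 32; whole note = 32; a full sixteenth-note quintuplet (5 notes) (five quintuplet sixteenths span one quarter) = 8; thirty-second = 1; thirty-second = 1.
Adding: 40 + 1 + 32 + 32 + 8 + 1 + 1 = 115 thirty-second notes.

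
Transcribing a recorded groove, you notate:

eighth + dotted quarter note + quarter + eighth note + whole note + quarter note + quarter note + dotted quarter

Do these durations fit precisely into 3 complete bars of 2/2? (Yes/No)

One bar of 2/2 = 8 eighth notes, so 3 bars = 24.
Express everything in eighth notes: eighth = 1; dotted quarter note = 3; quarter = 2; eighth note = 1; whole note = 8; quarter note = 2; quarter note = 2; dotted quarter = 3.
Sum: 1 + 3 + 2 + 1 + 8 + 2 + 2 + 3 = 22.
22 falls short of 24, so the answer is No.

No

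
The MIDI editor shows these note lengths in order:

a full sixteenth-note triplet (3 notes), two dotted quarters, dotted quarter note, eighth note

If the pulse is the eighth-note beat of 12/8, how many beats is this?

11

One eighth-note beat = 2 sixteenth notes.
Each duration in sixteenth notes: a full sixteenth-note triplet (3 notes) (three triplet sixteenths span one eighth) = 2; dotted quarter = 6; dotted quarter = 6; dotted quarter note = 6; eighth note = 2.
Altogether 2 + 6 + 6 + 6 + 2 = 22.
22 ÷ 2 = 11 beats.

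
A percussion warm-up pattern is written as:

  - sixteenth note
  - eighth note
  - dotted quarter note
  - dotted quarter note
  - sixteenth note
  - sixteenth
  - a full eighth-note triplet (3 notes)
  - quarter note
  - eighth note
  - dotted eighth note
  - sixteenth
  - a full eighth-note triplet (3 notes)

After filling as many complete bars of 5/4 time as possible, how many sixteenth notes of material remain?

One bar of 5/4 = 20 sixteenth notes.
Express everything in sixteenth notes: sixteenth note = 1; eighth note = 2; dotted quarter note = 6; dotted quarter note = 6; sixteenth note = 1; sixteenth = 1; a full eighth-note triplet (3 notes) (three triplet eighths span one quarter) = 4; quarter note = 4; eighth note = 2; dotted eighth note = 3; sixteenth = 1; a full eighth-note triplet (3 notes) (three triplet eighths span one quarter) = 4.
Adding: 1 + 2 + 6 + 6 + 1 + 1 + 4 + 4 + 2 + 3 + 1 + 4 = 35.
35 ÷ 20 = 1 complete bar with 15 sixteenth notes remaining.

15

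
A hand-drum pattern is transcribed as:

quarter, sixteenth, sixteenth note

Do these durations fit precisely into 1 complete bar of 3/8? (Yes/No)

Yes

One bar of 3/8 = 6 sixteenth notes.
Convert each value to sixteenth notes: quarter = 4; sixteenth = 1; sixteenth note = 1.
Total: 4 + 1 + 1 = 6.
6 equals 6, so the answer is Yes.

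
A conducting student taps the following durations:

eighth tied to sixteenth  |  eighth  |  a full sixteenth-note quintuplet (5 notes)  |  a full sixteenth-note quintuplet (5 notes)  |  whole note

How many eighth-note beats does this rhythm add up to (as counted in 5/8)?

14.5

One eighth-note beat = 2 sixteenth notes.
Working in sixteenth notes: eighth tied to sixteenth (eighth + sixteenth) = 3; eighth = 2; a full sixteenth-note quintuplet (5 notes) (five quintuplet sixteenths span one quarter) = 4; a full sixteenth-note quintuplet (5 notes) (five quintuplet sixteenths span one quarter) = 4; whole note = 16.
Adding: 3 + 2 + 4 + 4 + 16 = 29.
29 ÷ 2 = 14.5 beats.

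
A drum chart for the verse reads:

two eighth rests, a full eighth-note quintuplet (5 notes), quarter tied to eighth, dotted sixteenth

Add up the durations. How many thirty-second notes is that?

In thirty-second notes: eighth rest = 4; eighth rest = 4; a full eighth-note quintuplet (5 notes) (five quintuplet eighths span one half) = 16; quarter tied to eighth (quarter + eighth) = 12; dotted sixteenth = 3.
Altogether 4 + 4 + 16 + 12 + 3 = 39 thirty-second notes.

39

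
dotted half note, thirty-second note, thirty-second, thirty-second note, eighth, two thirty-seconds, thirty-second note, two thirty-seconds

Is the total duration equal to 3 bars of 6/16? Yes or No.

One bar of 6/16 = 12 thirty-second notes, so 3 bars = 36.
Convert each value to thirty-second notes: dotted half note = 24; thirty-second note = 1; thirty-second = 1; thirty-second note = 1; eighth = 4; thirty-second = 1; thirty-second = 1; thirty-second note = 1; thirty-second = 1; thirty-second = 1.
Adding: 24 + 1 + 1 + 1 + 4 + 1 + 1 + 1 + 1 + 1 = 36.
36 equals 36, so the answer is Yes.

Yes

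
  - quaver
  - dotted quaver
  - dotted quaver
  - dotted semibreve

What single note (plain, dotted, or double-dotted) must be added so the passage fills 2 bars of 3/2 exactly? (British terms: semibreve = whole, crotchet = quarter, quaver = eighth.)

whole note

2 bars of 3/2 = 48 sixteenth notes.
Each duration in sixteenth notes: quaver = 2; dotted quaver = 3; dotted quaver = 3; dotted semibreve = 24.
Sum: 2 + 3 + 3 + 24 = 32.
Remaining: 48 − 32 = 16 sixteenth notes, which is a whole note.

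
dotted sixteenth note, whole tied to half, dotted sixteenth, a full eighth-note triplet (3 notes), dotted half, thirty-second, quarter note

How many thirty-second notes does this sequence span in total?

Express everything in thirty-second notes: dotted sixteenth note = 3; whole tied to half (whole + half) = 48; dotted sixteenth = 3; a full eighth-note triplet (3 notes) (three triplet eighths span one quarter) = 8; dotted half = 24; thirty-second = 1; quarter note = 8.
Adding: 3 + 48 + 3 + 8 + 24 + 1 + 8 = 95 thirty-second notes.

95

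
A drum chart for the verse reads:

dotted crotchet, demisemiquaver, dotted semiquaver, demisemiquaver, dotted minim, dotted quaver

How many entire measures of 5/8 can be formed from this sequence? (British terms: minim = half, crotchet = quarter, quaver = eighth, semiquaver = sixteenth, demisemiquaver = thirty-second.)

2

One bar of 5/8 = 20 thirty-second notes.
Each duration in thirty-second notes: dotted crotchet = 12; demisemiquaver = 1; dotted semiquaver = 3; demisemiquaver = 1; dotted minim = 24; dotted quaver = 6.
Sum: 12 + 1 + 3 + 1 + 24 + 6 = 47.
47 ÷ 20 = 2 complete bars with 7 left over.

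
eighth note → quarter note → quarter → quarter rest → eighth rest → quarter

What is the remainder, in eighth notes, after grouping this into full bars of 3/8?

One bar of 3/8 = 3 eighth notes.
Convert each value to eighth notes: eighth note = 1; quarter note = 2; quarter = 2; quarter rest = 2; eighth rest = 1; quarter = 2.
Adding: 1 + 2 + 2 + 2 + 1 + 2 = 10.
10 ÷ 3 = 3 complete bars with 1 eighth note remaining.

1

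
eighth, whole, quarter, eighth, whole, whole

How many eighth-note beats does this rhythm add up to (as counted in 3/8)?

28

One eighth-note beat = 2 sixteenth notes.
Each duration in sixteenth notes: eighth = 2; whole = 16; quarter = 4; eighth = 2; whole = 16; whole = 16.
Sum: 2 + 16 + 4 + 2 + 16 + 16 = 56.
56 ÷ 2 = 28 beats.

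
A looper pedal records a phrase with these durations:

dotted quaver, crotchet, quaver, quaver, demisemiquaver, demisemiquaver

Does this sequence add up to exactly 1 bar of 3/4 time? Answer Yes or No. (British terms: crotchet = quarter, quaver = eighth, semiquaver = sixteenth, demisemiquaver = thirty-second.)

One bar of 3/4 = 24 thirty-second notes.
In thirty-second notes: dotted quaver = 6; crotchet = 8; quaver = 4; quaver = 4; demisemiquaver = 1; demisemiquaver = 1.
Total: 6 + 8 + 4 + 4 + 1 + 1 = 24.
24 equals 24, so the answer is Yes.

Yes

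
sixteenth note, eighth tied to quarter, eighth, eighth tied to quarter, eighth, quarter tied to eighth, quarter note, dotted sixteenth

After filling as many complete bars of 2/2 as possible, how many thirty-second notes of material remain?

25

One bar of 2/2 = 32 thirty-second notes.
Working in thirty-second notes: sixteenth note = 2; eighth tied to quarter (eighth + quarter) = 12; eighth = 4; eighth tied to quarter (eighth + quarter) = 12; eighth = 4; quarter tied to eighth (quarter + eighth) = 12; quarter note = 8; dotted sixteenth = 3.
Adding: 2 + 12 + 4 + 12 + 4 + 12 + 8 + 3 = 57.
57 ÷ 32 = 1 complete bar with 25 thirty-second notes remaining.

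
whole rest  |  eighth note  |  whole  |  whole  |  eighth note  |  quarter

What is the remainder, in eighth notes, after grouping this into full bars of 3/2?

4

One bar of 3/2 = 12 eighth notes.
Convert each value to eighth notes: whole rest = 8; eighth note = 1; whole = 8; whole = 8; eighth note = 1; quarter = 2.
Sum: 8 + 1 + 8 + 8 + 1 + 2 = 28.
28 ÷ 12 = 2 complete bars with 4 eighth notes remaining.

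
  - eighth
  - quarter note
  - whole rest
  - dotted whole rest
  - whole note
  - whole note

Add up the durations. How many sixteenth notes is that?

Each duration in sixteenth notes: eighth = 2; quarter note = 4; whole rest = 16; dotted whole rest = 24; whole note = 16; whole note = 16.
Sum: 2 + 4 + 16 + 24 + 16 + 16 = 78 sixteenth notes.

78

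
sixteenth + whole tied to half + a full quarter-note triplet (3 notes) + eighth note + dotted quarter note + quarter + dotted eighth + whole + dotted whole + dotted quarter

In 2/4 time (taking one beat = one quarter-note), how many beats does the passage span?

23.5

One quarter-note beat = 4 sixteenth notes.
Working in sixteenth notes: sixteenth = 1; whole tied to half (whole + half) = 24; a full quarter-note triplet (3 notes) (three triplet quarters span one half) = 8; eighth note = 2; dotted quarter note = 6; quarter = 4; dotted eighth = 3; whole = 16; dotted whole = 24; dotted quarter = 6.
Sum: 1 + 24 + 8 + 2 + 6 + 4 + 3 + 16 + 24 + 6 = 94.
94 ÷ 4 = 23.5 beats.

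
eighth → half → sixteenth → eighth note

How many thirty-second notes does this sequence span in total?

26

Convert each value to thirty-second notes: eighth = 4; half = 16; sixteenth = 2; eighth note = 4.
Sum: 4 + 16 + 2 + 4 = 26 thirty-second notes.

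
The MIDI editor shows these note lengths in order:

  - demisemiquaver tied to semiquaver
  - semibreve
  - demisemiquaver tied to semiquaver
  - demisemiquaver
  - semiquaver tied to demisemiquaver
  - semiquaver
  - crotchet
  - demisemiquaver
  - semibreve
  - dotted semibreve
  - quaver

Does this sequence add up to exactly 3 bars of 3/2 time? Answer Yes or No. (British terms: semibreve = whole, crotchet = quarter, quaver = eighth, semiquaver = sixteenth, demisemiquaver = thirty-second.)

One bar of 3/2 = 48 thirty-second notes, so 3 bars = 144.
Convert each value to thirty-second notes: demisemiquaver tied to semiquaver (demisemiquaver + semiquaver) = 3; semibreve = 32; demisemiquaver tied to semiquaver (demisemiquaver + semiquaver) = 3; demisemiquaver = 1; semiquaver tied to demisemiquaver (semiquaver + demisemiquaver) = 3; semiquaver = 2; crotchet = 8; demisemiquaver = 1; semibreve = 32; dotted semibreve = 48; quaver = 4.
Altogether 3 + 32 + 3 + 1 + 3 + 2 + 8 + 1 + 32 + 48 + 4 = 137.
137 falls short of 144, so the answer is No.

No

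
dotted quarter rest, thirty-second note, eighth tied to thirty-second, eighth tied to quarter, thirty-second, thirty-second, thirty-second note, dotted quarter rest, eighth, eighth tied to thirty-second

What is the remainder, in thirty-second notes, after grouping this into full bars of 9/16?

0

One bar of 9/16 = 18 thirty-second notes.
In thirty-second notes: dotted quarter rest = 12; thirty-second note = 1; eighth tied to thirty-second (eighth + thirty-second) = 5; eighth tied to quarter (eighth + quarter) = 12; thirty-second = 1; thirty-second = 1; thirty-second note = 1; dotted quarter rest = 12; eighth = 4; eighth tied to thirty-second (eighth + thirty-second) = 5.
Adding: 12 + 1 + 5 + 12 + 1 + 1 + 1 + 12 + 4 + 5 = 54.
54 ÷ 18 = 3 complete bars with 0 thirty-second notes remaining.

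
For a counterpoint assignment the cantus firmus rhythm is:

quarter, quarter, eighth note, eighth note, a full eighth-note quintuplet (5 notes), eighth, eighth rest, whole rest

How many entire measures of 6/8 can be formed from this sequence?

One bar of 6/8 = 6 eighth notes.
Convert each value to eighth notes: quarter = 2; quarter = 2; eighth note = 1; eighth note = 1; a full eighth-note quintuplet (5 notes) (five quintuplet eighths span one half) = 4; eighth = 1; eighth rest = 1; whole rest = 8.
Altogether 2 + 2 + 1 + 1 + 4 + 1 + 1 + 8 = 20.
20 ÷ 6 = 3 complete bars with 2 left over.

3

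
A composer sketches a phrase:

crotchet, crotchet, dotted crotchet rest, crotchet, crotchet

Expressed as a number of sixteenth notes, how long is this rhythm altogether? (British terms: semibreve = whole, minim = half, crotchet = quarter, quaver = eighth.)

22

Working in sixteenth notes: crotchet = 4; crotchet = 4; dotted crotchet rest = 6; crotchet = 4; crotchet = 4.
Altogether 4 + 4 + 6 + 4 + 4 = 22 sixteenth notes.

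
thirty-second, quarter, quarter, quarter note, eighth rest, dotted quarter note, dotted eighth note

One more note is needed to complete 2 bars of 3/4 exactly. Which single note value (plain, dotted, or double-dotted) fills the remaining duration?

thirty-second note

2 bars of 3/4 = 48 thirty-second notes.
Convert each value to thirty-second notes: thirty-second = 1; quarter = 8; quarter = 8; quarter note = 8; eighth rest = 4; dotted quarter note = 12; dotted eighth note = 6.
Adding: 1 + 8 + 8 + 8 + 4 + 12 + 6 = 47.
Remaining: 48 − 47 = 1 thirty-second note, which is a thirty-second note.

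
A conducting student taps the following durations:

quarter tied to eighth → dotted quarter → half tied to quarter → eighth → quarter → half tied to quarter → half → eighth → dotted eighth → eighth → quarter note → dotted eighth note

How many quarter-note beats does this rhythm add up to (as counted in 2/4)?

One quarter-note beat = 4 sixteenth notes.
In sixteenth notes: quarter tied to eighth (quarter + eighth) = 6; dotted quarter = 6; half tied to quarter (half + quarter) = 12; eighth = 2; quarter = 4; half tied to quarter (half + quarter) = 12; half = 8; eighth = 2; dotted eighth = 3; eighth = 2; quarter note = 4; dotted eighth note = 3.
Adding: 6 + 6 + 12 + 2 + 4 + 12 + 8 + 2 + 3 + 2 + 4 + 3 = 64.
64 ÷ 4 = 16 beats.

16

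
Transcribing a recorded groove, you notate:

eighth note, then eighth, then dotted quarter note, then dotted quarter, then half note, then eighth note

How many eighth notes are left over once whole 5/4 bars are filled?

3

One bar of 5/4 = 10 eighth notes.
In eighth notes: eighth note = 1; eighth = 1; dotted quarter note = 3; dotted quarter = 3; half note = 4; eighth note = 1.
Sum: 1 + 1 + 3 + 3 + 4 + 1 = 13.
13 ÷ 10 = 1 complete bar with 3 eighth notes remaining.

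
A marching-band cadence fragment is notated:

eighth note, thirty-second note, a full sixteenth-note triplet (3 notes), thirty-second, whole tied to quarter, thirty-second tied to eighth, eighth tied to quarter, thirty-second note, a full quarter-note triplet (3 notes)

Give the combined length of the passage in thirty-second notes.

84

In thirty-second notes: eighth note = 4; thirty-second note = 1; a full sixteenth-note triplet (3 notes) (three triplet sixteenths span one eighth) = 4; thirty-second = 1; whole tied to quarter (whole + quarter) = 40; thirty-second tied to eighth (thirty-second + eighth) = 5; eighth tied to quarter (eighth + quarter) = 12; thirty-second note = 1; a full quarter-note triplet (3 notes) (three triplet quarters span one half) = 16.
Altogether 4 + 1 + 4 + 1 + 40 + 5 + 12 + 1 + 16 = 84 thirty-second notes.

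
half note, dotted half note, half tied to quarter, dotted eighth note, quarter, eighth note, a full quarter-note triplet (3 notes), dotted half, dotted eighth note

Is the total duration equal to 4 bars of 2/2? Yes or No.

One bar of 2/2 = 16 sixteenth notes, so 4 bars = 64.
In sixteenth notes: half note = 8; dotted half note = 12; half tied to quarter (half + quarter) = 12; dotted eighth note = 3; quarter = 4; eighth note = 2; a full quarter-note triplet (3 notes) (three triplet quarters span one half) = 8; dotted half = 12; dotted eighth note = 3.
Altogether 8 + 12 + 12 + 3 + 4 + 2 + 8 + 12 + 3 = 64.
64 equals 64, so the answer is Yes.

Yes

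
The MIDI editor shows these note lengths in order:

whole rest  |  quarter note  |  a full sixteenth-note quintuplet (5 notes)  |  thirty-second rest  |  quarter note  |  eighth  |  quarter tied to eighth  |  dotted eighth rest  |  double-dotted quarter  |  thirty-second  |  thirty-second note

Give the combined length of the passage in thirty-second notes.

Convert each value to thirty-second notes: whole rest = 32; quarter note = 8; a full sixteenth-note quintuplet (5 notes) (five quintuplet sixteenths span one quarter) = 8; thirty-second rest = 1; quarter note = 8; eighth = 4; quarter tied to eighth (quarter + eighth) = 12; dotted eighth rest = 6; double-dotted quarter = 14; thirty-second = 1; thirty-second note = 1.
Altogether 32 + 8 + 8 + 1 + 8 + 4 + 12 + 6 + 14 + 1 + 1 = 95 thirty-second notes.

95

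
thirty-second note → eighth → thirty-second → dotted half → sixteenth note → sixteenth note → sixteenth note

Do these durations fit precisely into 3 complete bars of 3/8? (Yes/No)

Yes

One bar of 3/8 = 12 thirty-second notes, so 3 bars = 36.
Working in thirty-second notes: thirty-second note = 1; eighth = 4; thirty-second = 1; dotted half = 24; sixteenth note = 2; sixteenth note = 2; sixteenth note = 2.
Altogether 1 + 4 + 1 + 24 + 2 + 2 + 2 = 36.
36 equals 36, so the answer is Yes.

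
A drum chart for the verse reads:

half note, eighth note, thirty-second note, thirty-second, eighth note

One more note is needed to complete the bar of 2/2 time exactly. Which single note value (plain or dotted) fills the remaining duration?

dotted eighth note

The bar of 2/2 = 32 thirty-second notes.
Express everything in thirty-second notes: half note = 16; eighth note = 4; thirty-second note = 1; thirty-second = 1; eighth note = 4.
Sum: 16 + 4 + 1 + 1 + 4 = 26.
Remaining: 32 − 26 = 6 thirty-second notes, which is a dotted eighth note.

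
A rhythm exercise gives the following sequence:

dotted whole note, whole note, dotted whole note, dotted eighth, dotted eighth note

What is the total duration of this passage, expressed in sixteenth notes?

70

Express everything in sixteenth notes: dotted whole note = 24; whole note = 16; dotted whole note = 24; dotted eighth = 3; dotted eighth note = 3.
Sum: 24 + 16 + 24 + 3 + 3 = 70 sixteenth notes.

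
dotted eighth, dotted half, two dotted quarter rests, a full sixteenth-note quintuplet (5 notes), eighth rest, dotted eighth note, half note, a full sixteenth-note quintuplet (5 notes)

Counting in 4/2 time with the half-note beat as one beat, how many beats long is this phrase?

6

One half-note beat = 8 sixteenth notes.
Each duration in sixteenth notes: dotted eighth = 3; dotted half = 12; dotted quarter rest = 6; dotted quarter rest = 6; a full sixteenth-note quintuplet (5 notes) (five quintuplet sixteenths span one quarter) = 4; eighth rest = 2; dotted eighth note = 3; half note = 8; a full sixteenth-note quintuplet (5 notes) (five quintuplet sixteenths span one quarter) = 4.
Sum: 3 + 12 + 6 + 6 + 4 + 2 + 3 + 8 + 4 = 48.
48 ÷ 8 = 6 beats.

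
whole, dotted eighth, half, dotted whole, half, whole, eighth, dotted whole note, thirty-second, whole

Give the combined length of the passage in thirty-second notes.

Express everything in thirty-second notes: whole = 32; dotted eighth = 6; half = 16; dotted whole = 48; half = 16; whole = 32; eighth = 4; dotted whole note = 48; thirty-second = 1; whole = 32.
Adding: 32 + 6 + 16 + 48 + 16 + 32 + 4 + 48 + 1 + 32 = 235 thirty-second notes.

235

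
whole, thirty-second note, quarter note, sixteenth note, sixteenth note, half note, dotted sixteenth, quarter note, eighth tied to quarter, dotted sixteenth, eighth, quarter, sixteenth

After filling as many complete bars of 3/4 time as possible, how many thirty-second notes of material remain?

5

One bar of 3/4 = 24 thirty-second notes.
Working in thirty-second notes: whole = 32; thirty-second note = 1; quarter note = 8; sixteenth note = 2; sixteenth note = 2; half note = 16; dotted sixteenth = 3; quarter note = 8; eighth tied to quarter (eighth + quarter) = 12; dotted sixteenth = 3; eighth = 4; quarter = 8; sixteenth = 2.
Altogether 32 + 1 + 8 + 2 + 2 + 16 + 3 + 8 + 12 + 3 + 4 + 8 + 2 = 101.
101 ÷ 24 = 4 complete bars with 5 thirty-second notes remaining.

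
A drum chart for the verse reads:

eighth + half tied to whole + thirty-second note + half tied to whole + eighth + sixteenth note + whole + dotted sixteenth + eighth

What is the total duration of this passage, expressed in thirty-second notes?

Each duration in thirty-second notes: eighth = 4; half tied to whole (half + whole) = 48; thirty-second note = 1; half tied to whole (half + whole) = 48; eighth = 4; sixteenth note = 2; whole = 32; dotted sixteenth = 3; eighth = 4.
Total: 4 + 48 + 1 + 48 + 4 + 2 + 32 + 3 + 4 = 146 thirty-second notes.

146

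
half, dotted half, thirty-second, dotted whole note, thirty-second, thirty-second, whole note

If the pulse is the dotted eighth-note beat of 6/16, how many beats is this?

20.5

One dotted eighth-note beat = 6 thirty-second notes.
Convert each value to thirty-second notes: half = 16; dotted half = 24; thirty-second = 1; dotted whole note = 48; thirty-second = 1; thirty-second = 1; whole note = 32.
Altogether 16 + 24 + 1 + 48 + 1 + 1 + 32 = 123.
123 ÷ 6 = 20.5 beats.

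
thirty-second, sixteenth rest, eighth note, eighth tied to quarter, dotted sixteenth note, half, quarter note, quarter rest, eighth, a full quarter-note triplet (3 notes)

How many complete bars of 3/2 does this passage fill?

1

One bar of 3/2 = 48 thirty-second notes.
Convert each value to thirty-second notes: thirty-second = 1; sixteenth rest = 2; eighth note = 4; eighth tied to quarter (eighth + quarter) = 12; dotted sixteenth note = 3; half = 16; quarter note = 8; quarter rest = 8; eighth = 4; a full quarter-note triplet (3 notes) (three triplet quarters span one half) = 16.
Adding: 1 + 2 + 4 + 12 + 3 + 16 + 8 + 8 + 4 + 16 = 74.
74 ÷ 48 = 1 complete bar with 26 left over.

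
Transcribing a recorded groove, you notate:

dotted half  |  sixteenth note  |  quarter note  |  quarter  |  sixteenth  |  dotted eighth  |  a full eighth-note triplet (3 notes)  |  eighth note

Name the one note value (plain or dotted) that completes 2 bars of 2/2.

sixteenth note

2 bars of 2/2 = 32 sixteenth notes.
Convert each value to sixteenth notes: dotted half = 12; sixteenth note = 1; quarter note = 4; quarter = 4; sixteenth = 1; dotted eighth = 3; a full eighth-note triplet (3 notes) (three triplet eighths span one quarter) = 4; eighth note = 2.
Adding: 12 + 1 + 4 + 4 + 1 + 3 + 4 + 2 = 31.
Remaining: 32 − 31 = 1 sixteenth note, which is a sixteenth note.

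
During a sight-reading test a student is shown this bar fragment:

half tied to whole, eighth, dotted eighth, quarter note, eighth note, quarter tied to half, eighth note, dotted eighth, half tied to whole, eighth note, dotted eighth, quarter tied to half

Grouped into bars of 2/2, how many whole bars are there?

One bar of 2/2 = 16 sixteenth notes.
Convert each value to sixteenth notes: half tied to whole (half + whole) = 24; eighth = 2; dotted eighth = 3; quarter note = 4; eighth note = 2; quarter tied to half (quarter + half) = 12; eighth note = 2; dotted eighth = 3; half tied to whole (half + whole) = 24; eighth note = 2; dotted eighth = 3; quarter tied to half (quarter + half) = 12.
Altogether 24 + 2 + 3 + 4 + 2 + 12 + 2 + 3 + 24 + 2 + 3 + 12 = 93.
93 ÷ 16 = 5 complete bars with 13 left over.

5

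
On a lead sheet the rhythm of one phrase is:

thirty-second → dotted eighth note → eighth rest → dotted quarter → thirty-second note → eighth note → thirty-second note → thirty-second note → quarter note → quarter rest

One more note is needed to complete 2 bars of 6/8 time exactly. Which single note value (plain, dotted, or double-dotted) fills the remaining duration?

sixteenth note

2 bars of 6/8 = 48 thirty-second notes.
Working in thirty-second notes: thirty-second = 1; dotted eighth note = 6; eighth rest = 4; dotted quarter = 12; thirty-second note = 1; eighth note = 4; thirty-second note = 1; thirty-second note = 1; quarter note = 8; quarter rest = 8.
Total: 1 + 6 + 4 + 12 + 1 + 4 + 1 + 1 + 8 + 8 = 46.
Remaining: 48 − 46 = 2 thirty-second notes, which is a sixteenth note.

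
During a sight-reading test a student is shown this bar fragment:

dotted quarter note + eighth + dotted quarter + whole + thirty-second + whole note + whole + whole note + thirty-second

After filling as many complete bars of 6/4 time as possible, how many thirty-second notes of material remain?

14

One bar of 6/4 = 48 thirty-second notes.
Working in thirty-second notes: dotted quarter note = 12; eighth = 4; dotted quarter = 12; whole = 32; thirty-second = 1; whole note = 32; whole = 32; whole note = 32; thirty-second = 1.
Sum: 12 + 4 + 12 + 32 + 1 + 32 + 32 + 32 + 1 = 158.
158 ÷ 48 = 3 complete bars with 14 thirty-second notes remaining.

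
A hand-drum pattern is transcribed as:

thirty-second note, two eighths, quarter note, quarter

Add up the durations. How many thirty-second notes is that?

In thirty-second notes: thirty-second note = 1; eighth = 4; eighth = 4; quarter note = 8; quarter = 8.
Altogether 1 + 4 + 4 + 8 + 8 = 25 thirty-second notes.

25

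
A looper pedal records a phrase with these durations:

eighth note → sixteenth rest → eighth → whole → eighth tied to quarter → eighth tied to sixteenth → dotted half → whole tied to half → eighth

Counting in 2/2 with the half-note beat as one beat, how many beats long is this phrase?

One half-note beat = 8 sixteenth notes.
In sixteenth notes: eighth note = 2; sixteenth rest = 1; eighth = 2; whole = 16; eighth tied to quarter (eighth + quarter) = 6; eighth tied to sixteenth (eighth + sixteenth) = 3; dotted half = 12; whole tied to half (whole + half) = 24; eighth = 2.
Adding: 2 + 1 + 2 + 16 + 6 + 3 + 12 + 24 + 2 = 68.
68 ÷ 8 = 8.5 beats.

8.5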